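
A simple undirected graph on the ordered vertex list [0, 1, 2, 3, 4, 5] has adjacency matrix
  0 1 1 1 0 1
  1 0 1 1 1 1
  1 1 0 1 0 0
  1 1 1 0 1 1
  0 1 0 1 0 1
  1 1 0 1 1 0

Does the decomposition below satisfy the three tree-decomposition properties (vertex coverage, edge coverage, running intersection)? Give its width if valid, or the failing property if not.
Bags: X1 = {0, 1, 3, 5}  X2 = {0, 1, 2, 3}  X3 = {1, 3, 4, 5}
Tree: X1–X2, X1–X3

Yes; width 3.

Vertex coverage: the bags together contain {0, 1, 2, 3, 4, 5}, the full vertex set. Edge coverage: each edge of G has both endpoints in at least one bag. Running intersection: for every vertex, the bags containing it form a connected subtree. All three properties hold, so this is a valid tree decomposition of width max|bag| − 1 = 3, and hence tw(G) ≤ 3.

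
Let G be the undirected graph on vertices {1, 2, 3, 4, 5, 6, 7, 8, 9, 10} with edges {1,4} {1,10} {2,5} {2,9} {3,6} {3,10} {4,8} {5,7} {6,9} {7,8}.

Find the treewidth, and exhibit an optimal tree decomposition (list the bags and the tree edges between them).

Every bag has size at most 3, so the width is 3 − 1 = 2 and tw(G) ≤ 2. Since 4–1–10–3–6–9–2–5–7–8–4 is a cycle in G, G is not acyclic. Forests are exactly the graphs of treewidth ≤ 1, so tw(G) ≥ 2. Hence tw(G) = 2 exactly.

Treewidth 2.
One such decomposition:
Bags: B1 = {1, 4, 10}  B2 = {3, 4, 10}  B3 = {3, 4, 6}  B4 = {4, 6, 9}  B5 = {2, 4, 9}  B6 = {2, 4, 5}  B7 = {4, 5, 7}  B8 = {4, 7, 8}
Tree: B1–B2, B2–B3, B3–B4, B4–B5, B5–B6, B6–B7, B7–B8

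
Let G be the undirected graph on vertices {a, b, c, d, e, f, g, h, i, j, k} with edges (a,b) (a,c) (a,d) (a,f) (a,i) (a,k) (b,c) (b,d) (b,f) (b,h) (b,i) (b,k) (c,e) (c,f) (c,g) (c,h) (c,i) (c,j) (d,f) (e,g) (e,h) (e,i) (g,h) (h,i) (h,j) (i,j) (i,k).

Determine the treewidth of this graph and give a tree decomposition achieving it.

Treewidth 3.
One such decomposition:
Bags: B1 = {b, c, h, i}  B2 = {a, b, c, i}  B3 = {c, h, i, j}  B4 = {a, b, c, f}  B5 = {c, e, h, i}  B6 = {a, b, d, f}  B7 = {a, b, i, k}  B8 = {c, e, g, h}
Tree: B1–B2, B1–B3, B2–B4, B1–B5, B4–B6, B2–B7, B5–B8

The largest bag has 4 vertices, giving width 3; this decomposition certifies tw(G) ≤ 3. For the lower bound, the 4 vertices {a, b, d, f} are pairwise adjacent, and any tree decomposition puts a clique entirely inside one bag — forcing width ≥ 3. Hence tw(G) = 3 exactly.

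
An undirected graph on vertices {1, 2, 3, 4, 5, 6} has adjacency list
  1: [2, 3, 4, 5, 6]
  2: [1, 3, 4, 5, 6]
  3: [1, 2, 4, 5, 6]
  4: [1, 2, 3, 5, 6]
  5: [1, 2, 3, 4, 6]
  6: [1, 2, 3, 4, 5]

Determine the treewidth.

5

A width-5 tree decomposition is:
Bags: B1 = {1, 2, 3, 4, 5, 6}
Tree: (single bag)
A single bag containing all 6 vertices is trivially a valid decomposition of width 5. For the lower bound, the 6 vertices {1, 2, 3, 4, 5, 6} are pairwise adjacent, and any tree decomposition puts a clique entirely inside one bag — forcing width ≥ 5. Combining the bounds, tw(G) = 5.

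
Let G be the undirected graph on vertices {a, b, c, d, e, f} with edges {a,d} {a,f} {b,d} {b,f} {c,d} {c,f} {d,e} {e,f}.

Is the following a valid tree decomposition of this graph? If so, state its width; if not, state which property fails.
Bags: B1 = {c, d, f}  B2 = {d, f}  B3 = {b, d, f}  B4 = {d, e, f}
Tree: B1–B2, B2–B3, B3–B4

No — vertex a appears in no bag.

A tree decomposition must satisfy three properties: every vertex lies in some bag; for every edge, both endpoints lie together in some bag; and for every vertex, the bags containing it form a connected subtree. Here vertex a appears in no bag, so the decomposition is invalid.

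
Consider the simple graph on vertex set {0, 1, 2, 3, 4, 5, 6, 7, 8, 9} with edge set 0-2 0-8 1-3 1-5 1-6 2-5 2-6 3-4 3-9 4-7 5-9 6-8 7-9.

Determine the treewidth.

2

A width-2 tree decomposition is:
Bags: B1 = {0, 6, 8}  B2 = {0, 2, 6}  B3 = {1, 2, 6}  B4 = {1, 2, 5}  B5 = {1, 3, 5}  B6 = {3, 5, 9}  B7 = {3, 4, 9}  B8 = {4, 7, 9}
Tree: B1–B2, B2–B3, B3–B4, B4–B5, B5–B6, B6–B7, B7–B8
Every bag has size at most 3, so the width is 3 − 1 = 2 and tw(G) ≤ 2. Since 8–0–2–6–8 is a cycle in G, G is not acyclic. Forests are exactly the graphs of treewidth ≤ 1, so tw(G) ≥ 2. Hence tw(G) = 2 exactly.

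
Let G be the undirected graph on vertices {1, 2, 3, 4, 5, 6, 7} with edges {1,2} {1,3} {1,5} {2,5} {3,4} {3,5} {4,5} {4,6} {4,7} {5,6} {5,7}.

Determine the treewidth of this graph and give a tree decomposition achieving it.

Treewidth 2.
One such decomposition:
Bags: B1 = {4, 5, 6}  B2 = {4, 5, 7}  B3 = {3, 4, 5}  B4 = {1, 3, 5}  B5 = {1, 2, 5}
Tree: B1–B2, B1–B3, B3–B4, B4–B5

The largest bag has 3 vertices, giving width 2; this decomposition certifies tw(G) ≤ 2. For the lower bound, the 3 vertices {1, 2, 5} are pairwise adjacent, and any tree decomposition puts a clique entirely inside one bag — forcing width ≥ 2. Hence tw(G) = 2 exactly.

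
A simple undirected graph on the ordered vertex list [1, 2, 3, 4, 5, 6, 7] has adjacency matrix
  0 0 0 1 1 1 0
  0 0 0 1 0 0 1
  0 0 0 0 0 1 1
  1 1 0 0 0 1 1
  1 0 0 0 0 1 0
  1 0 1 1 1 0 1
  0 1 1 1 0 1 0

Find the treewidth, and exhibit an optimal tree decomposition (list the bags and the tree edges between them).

Treewidth 2.
One such decomposition:
Bags: B1 = {4, 6, 7}  B2 = {2, 4, 7}  B3 = {3, 6, 7}  B4 = {1, 4, 6}  B5 = {1, 5, 6}
Tree: B1–B2, B1–B3, B1–B4, B4–B5

Each bag holds 3 vertices, so the decomposition has width 2, which upper-bounds the treewidth. Conversely, {2, 4, 7} is a clique of size 3, and the vertices of any clique must share a bag in every tree decomposition; so some bag has ≥ 3 vertices and tw(G) ≥ 2. Hence tw(G) = 2 exactly.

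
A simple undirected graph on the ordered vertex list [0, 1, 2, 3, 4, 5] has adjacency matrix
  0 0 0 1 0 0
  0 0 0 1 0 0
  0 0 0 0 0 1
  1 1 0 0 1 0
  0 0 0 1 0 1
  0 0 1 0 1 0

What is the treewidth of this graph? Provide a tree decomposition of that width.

The largest bag has 2 vertices, giving width 1; this decomposition certifies tw(G) ≤ 1. Since G has at least one edge (e.g. 5–4), it is not an edgeless graph, so tw(G) ≥ 1. Therefore the treewidth is 1.

Treewidth 1.
One such decomposition:
Bags: B1 = {4, 5}  B2 = {3, 4}  B3 = {2, 5}  B4 = {1, 3}  B5 = {0, 3}
Tree: B1–B2, B1–B3, B2–B4, B2–B5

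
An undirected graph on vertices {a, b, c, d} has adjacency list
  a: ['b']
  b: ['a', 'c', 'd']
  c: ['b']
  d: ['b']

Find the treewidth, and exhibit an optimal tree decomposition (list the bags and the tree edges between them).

Treewidth 1.
Bags: B1 = {b, d}  B2 = {b, c}  B3 = {a, b}
Tree: B1–B2, B1–B3

Every bag has size at most 2, so the width is 2 − 1 = 1 and tw(G) ≤ 1. Any graph with an edge has treewidth ≥ 1, and G has the edge d–b. Therefore the treewidth is 1.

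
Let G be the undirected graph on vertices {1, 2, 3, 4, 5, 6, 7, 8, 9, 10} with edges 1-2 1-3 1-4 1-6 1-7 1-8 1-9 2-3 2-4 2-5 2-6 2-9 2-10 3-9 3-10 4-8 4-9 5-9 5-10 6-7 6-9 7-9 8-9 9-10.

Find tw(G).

3

A width-3 tree decomposition is:
Bags: B1 = {2, 3, 9, 10}  B2 = {1, 2, 3, 9}  B3 = {2, 5, 9, 10}  B4 = {1, 2, 4, 9}  B5 = {1, 4, 8, 9}  B6 = {1, 2, 6, 9}  B7 = {1, 6, 7, 9}
Tree: B1–B2, B1–B3, B2–B4, B4–B5, B2–B6, B6–B7
Each bag holds 4 vertices, so the decomposition has width 3, which upper-bounds the treewidth. On the other hand G contains the 4-clique {1, 4, 8, 9}. A clique must lie in a single bag of any decomposition, so no decomposition can have width below 3. Combining the bounds, tw(G) = 3.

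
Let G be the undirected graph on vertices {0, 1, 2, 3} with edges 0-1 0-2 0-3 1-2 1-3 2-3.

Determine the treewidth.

A width-3 tree decomposition is:
Bags: B1 = {0, 1, 2, 3}
Tree: (single bag)
With just one bag of size 4, the width is 4 − 1 = 3, so tw(G) ≤ 3. Conversely, {0, 1, 2, 3} is a clique of size 4, and the vertices of any clique must share a bag in every tree decomposition; so some bag has ≥ 4 vertices and tw(G) ≥ 3. Combining the bounds, tw(G) = 3.

3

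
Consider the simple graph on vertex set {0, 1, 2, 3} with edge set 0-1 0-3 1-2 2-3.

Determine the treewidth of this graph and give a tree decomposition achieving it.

Treewidth 2.
One such decomposition:
Bags: B1 = {1, 2, 3}  B2 = {0, 1, 3}
Tree: B1–B2

The largest bag has 3 vertices, giving width 2; this decomposition certifies tw(G) ≤ 2. Since 1–2–3–0–1 is a cycle in G, G is not acyclic. Forests are exactly the graphs of treewidth ≤ 1, so tw(G) ≥ 2. Therefore the treewidth is 2.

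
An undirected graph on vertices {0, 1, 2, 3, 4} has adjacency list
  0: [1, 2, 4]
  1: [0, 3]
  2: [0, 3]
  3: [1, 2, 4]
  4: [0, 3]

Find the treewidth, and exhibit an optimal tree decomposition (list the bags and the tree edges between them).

Treewidth 2.
Bags: B1 = {0, 2, 3}  B2 = {0, 3, 4}  B3 = {0, 1, 3}
Tree: B1–B2, B2–B3

Each bag holds 3 vertices, so the decomposition has width 2, which upper-bounds the treewidth. For the lower bound, G contains the cycle 2–3–4–0–2, so G is not a forest; only forests have treewidth ≤ 1, hence tw(G) ≥ 2. Combining the bounds, tw(G) = 2.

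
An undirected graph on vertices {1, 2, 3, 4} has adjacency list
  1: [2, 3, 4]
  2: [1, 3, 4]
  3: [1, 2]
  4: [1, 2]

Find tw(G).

A width-2 tree decomposition is:
Bags: B1 = {1, 2, 4}  B2 = {1, 2, 3}
Tree: B1–B2
The largest bag has 3 vertices, giving width 2; this decomposition certifies tw(G) ≤ 2. On the other hand G contains the 3-clique {1, 2, 3}. A clique must lie in a single bag of any decomposition, so no decomposition can have width below 2. Combining the bounds, tw(G) = 2.

2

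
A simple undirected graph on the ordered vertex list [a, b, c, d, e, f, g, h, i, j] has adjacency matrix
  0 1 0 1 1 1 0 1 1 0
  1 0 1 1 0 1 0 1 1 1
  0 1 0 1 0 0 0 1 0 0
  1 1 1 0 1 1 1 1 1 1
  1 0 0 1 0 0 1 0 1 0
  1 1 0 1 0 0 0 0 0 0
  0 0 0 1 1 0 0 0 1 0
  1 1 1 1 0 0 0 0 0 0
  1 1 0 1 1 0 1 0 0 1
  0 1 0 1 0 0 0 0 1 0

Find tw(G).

3

A width-3 tree decomposition is:
Bags: B1 = {a, b, d, i}  B2 = {a, d, e, i}  B3 = {d, e, g, i}  B4 = {a, b, d, h}  B5 = {b, c, d, h}  B6 = {a, b, d, f}  B7 = {b, d, i, j}
Tree: B1–B2, B2–B3, B1–B4, B4–B5, B1–B6, B1–B7
Each bag holds 4 vertices, so the decomposition has width 3, which upper-bounds the treewidth. On the other hand G contains the 4-clique {d, e, g, i}. A clique must lie in a single bag of any decomposition, so no decomposition can have width below 3. The upper and lower bounds meet at 3, so that is the treewidth.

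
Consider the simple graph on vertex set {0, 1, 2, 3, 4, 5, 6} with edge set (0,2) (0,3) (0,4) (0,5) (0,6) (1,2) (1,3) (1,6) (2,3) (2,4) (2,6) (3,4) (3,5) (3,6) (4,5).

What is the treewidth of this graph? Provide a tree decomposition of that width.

Treewidth 3.
Bags: B1 = {0, 2, 3, 6}  B2 = {0, 2, 3, 4}  B3 = {1, 2, 3, 6}  B4 = {0, 3, 4, 5}
Tree: B1–B2, B1–B3, B2–B4

Every bag has size at most 4, so the width is 4 − 1 = 3 and tw(G) ≤ 3. For the lower bound, the 4 vertices {0, 2, 3, 4} are pairwise adjacent, and any tree decomposition puts a clique entirely inside one bag — forcing width ≥ 3. Therefore the treewidth is 3.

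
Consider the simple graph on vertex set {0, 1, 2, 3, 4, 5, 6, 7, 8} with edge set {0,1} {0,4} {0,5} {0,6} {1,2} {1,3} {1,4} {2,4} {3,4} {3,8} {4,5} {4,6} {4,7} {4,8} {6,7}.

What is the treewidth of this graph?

A width-2 tree decomposition is:
Bags: B1 = {1, 2, 4}  B2 = {0, 1, 4}  B3 = {1, 3, 4}  B4 = {0, 4, 6}  B5 = {3, 4, 8}  B6 = {4, 6, 7}  B7 = {0, 4, 5}
Tree: B1–B2, B2–B3, B2–B4, B3–B5, B4–B6, B4–B7
Each bag holds 3 vertices, so the decomposition has width 2, which upper-bounds the treewidth. For the lower bound, the 3 vertices {0, 1, 4} are pairwise adjacent, and any tree decomposition puts a clique entirely inside one bag — forcing width ≥ 2. Therefore the treewidth is 2.

2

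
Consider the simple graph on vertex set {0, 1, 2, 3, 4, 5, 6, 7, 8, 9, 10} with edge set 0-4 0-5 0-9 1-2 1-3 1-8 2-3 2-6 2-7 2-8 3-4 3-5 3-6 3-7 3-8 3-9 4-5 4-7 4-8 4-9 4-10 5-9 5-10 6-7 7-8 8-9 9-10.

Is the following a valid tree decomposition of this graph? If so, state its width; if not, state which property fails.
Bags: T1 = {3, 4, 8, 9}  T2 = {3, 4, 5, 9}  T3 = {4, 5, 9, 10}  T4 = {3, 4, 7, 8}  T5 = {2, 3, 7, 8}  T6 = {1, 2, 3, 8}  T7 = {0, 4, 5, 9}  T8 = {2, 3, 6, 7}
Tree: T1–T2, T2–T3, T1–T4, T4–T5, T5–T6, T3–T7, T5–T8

Vertex coverage: the bags together contain {0, 1, 2, 3, 4, 5, 6, 7, 8, 9, 10}, the full vertex set. Edge coverage: each edge of G has both endpoints in at least one bag. Running intersection: for every vertex, the bags containing it form a connected subtree. All three properties hold, so this is a valid tree decomposition of width max|bag| − 1 = 3, and hence tw(G) ≤ 3.

Yes; width 3.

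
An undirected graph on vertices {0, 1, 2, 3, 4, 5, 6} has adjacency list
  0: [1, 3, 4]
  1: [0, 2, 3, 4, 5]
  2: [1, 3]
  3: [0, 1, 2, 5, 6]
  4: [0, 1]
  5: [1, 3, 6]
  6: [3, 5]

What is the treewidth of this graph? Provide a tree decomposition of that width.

Treewidth 2.
Bags: B1 = {0, 1, 3}  B2 = {1, 2, 3}  B3 = {1, 3, 5}  B4 = {3, 5, 6}  B5 = {0, 1, 4}
Tree: B1–B2, B2–B3, B3–B4, B1–B5

Each bag holds 3 vertices, so the decomposition has width 2, which upper-bounds the treewidth. For the lower bound, the 3 vertices {0, 1, 3} are pairwise adjacent, and any tree decomposition puts a clique entirely inside one bag — forcing width ≥ 2. Combining the bounds, tw(G) = 2.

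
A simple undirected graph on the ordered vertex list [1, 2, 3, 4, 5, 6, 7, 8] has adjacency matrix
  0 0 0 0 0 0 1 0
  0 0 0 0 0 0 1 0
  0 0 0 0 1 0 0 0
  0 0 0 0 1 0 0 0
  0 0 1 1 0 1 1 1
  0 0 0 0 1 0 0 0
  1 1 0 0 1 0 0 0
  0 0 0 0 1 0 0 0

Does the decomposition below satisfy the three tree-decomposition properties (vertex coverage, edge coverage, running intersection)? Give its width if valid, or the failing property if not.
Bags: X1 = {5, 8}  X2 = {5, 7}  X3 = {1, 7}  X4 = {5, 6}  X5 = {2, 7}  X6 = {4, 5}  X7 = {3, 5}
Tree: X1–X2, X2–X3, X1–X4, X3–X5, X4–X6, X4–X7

Vertex coverage: the bags together contain {1, 2, 3, 4, 5, 6, 7, 8}, the full vertex set. Edge coverage: each edge of G has both endpoints in at least one bag. Running intersection: for every vertex, the bags containing it form a connected subtree. All three properties hold, so this is a valid tree decomposition of width max|bag| − 1 = 1, and hence tw(G) ≤ 1.

Yes; width 1.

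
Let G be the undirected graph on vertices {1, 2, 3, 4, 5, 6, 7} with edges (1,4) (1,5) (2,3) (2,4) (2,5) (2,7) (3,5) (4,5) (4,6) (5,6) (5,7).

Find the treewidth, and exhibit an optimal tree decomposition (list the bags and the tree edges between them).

Treewidth 2.
One optimal decomposition is:
Bags: B1 = {2, 4, 5}  B2 = {2, 3, 5}  B3 = {1, 4, 5}  B4 = {2, 5, 7}  B5 = {4, 5, 6}
Tree: B1–B2, B1–B3, B1–B4, B1–B5

Every bag has size at most 3, so the width is 3 − 1 = 2 and tw(G) ≤ 2. Conversely, {1, 4, 5} is a clique of size 3, and the vertices of any clique must share a bag in every tree decomposition; so some bag has ≥ 3 vertices and tw(G) ≥ 2. The upper and lower bounds meet at 2, so that is the treewidth.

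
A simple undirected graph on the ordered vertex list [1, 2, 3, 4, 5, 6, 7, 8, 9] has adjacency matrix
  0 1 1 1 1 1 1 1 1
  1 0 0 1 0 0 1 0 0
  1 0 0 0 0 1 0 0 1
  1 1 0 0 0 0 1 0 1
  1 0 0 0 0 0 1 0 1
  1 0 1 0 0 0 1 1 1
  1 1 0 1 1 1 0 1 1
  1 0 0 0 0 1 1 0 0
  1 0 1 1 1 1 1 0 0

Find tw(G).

A width-3 tree decomposition is:
Bags: B1 = {1, 4, 7, 9}  B2 = {1, 6, 7, 9}  B3 = {1, 5, 7, 9}  B4 = {1, 3, 6, 9}  B5 = {1, 2, 4, 7}  B6 = {1, 6, 7, 8}
Tree: B1–B2, B1–B3, B2–B4, B1–B5, B2–B6
The largest bag has 4 vertices, giving width 3; this decomposition certifies tw(G) ≤ 3. For the lower bound, the 4 vertices {1, 3, 6, 9} are pairwise adjacent, and any tree decomposition puts a clique entirely inside one bag — forcing width ≥ 3. Therefore the treewidth is 3.

3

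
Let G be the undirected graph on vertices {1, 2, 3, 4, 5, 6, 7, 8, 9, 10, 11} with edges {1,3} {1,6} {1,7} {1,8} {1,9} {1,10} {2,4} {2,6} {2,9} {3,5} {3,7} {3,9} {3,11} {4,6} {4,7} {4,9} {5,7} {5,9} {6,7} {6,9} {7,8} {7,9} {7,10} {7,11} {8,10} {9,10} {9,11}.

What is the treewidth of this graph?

3

A width-3 tree decomposition is:
Bags: B1 = {1, 7, 9, 10}  B2 = {1, 3, 7, 9}  B3 = {3, 7, 9, 11}  B4 = {1, 6, 7, 9}  B5 = {4, 6, 7, 9}  B6 = {3, 5, 7, 9}  B7 = {1, 7, 8, 10}  B8 = {2, 4, 6, 9}
Tree: B1–B2, B2–B3, B2–B4, B4–B5, B3–B6, B1–B7, B5–B8
Every bag has size at most 4, so the width is 4 − 1 = 3 and tw(G) ≤ 3. For the lower bound, the 4 vertices {2, 4, 6, 9} are pairwise adjacent, and any tree decomposition puts a clique entirely inside one bag — forcing width ≥ 3. Hence tw(G) = 3 exactly.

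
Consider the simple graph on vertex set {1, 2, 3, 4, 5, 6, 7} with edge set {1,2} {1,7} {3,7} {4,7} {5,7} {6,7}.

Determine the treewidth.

A width-1 tree decomposition is:
Bags: B1 = {4, 7}  B2 = {3, 7}  B3 = {5, 7}  B4 = {1, 7}  B5 = {1, 2}  B6 = {6, 7}
Tree: B1–B2, B2–B3, B3–B4, B4–B5, B3–B6
The largest bag has 2 vertices, giving width 1; this decomposition certifies tw(G) ≤ 1. Since G has at least one edge (e.g. 4–7), it is not an edgeless graph, so tw(G) ≥ 1. Hence tw(G) = 1 exactly.

1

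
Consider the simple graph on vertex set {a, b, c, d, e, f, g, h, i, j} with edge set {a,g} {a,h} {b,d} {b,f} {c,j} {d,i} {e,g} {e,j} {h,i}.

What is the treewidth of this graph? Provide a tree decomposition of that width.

Every bag has size at most 2, so the width is 2 − 1 = 1 and tw(G) ≤ 1. Since G has at least one edge (e.g. f–b), it is not an edgeless graph, so tw(G) ≥ 1. Hence tw(G) = 1 exactly.

Treewidth 1.
One optimal decomposition is:
Bags: B1 = {b, f}  B2 = {b, d}  B3 = {d, i}  B4 = {h, i}  B5 = {a, h}  B6 = {a, g}  B7 = {e, g}  B8 = {e, j}  B9 = {c, j}
Tree: B1–B2, B2–B3, B3–B4, B4–B5, B5–B6, B6–B7, B7–B8, B8–B9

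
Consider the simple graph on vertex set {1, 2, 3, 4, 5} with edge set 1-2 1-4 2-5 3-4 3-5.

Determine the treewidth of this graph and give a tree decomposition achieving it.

Each bag holds 3 vertices, so the decomposition has width 2, which upper-bounds the treewidth. Since 3–5–2–1–4–3 is a cycle in G, G is not acyclic. Forests are exactly the graphs of treewidth ≤ 1, so tw(G) ≥ 2. Hence tw(G) = 2 exactly.

Treewidth 2.
Bags: B1 = {2, 3, 5}  B2 = {1, 2, 3}  B3 = {1, 3, 4}
Tree: B1–B2, B2–B3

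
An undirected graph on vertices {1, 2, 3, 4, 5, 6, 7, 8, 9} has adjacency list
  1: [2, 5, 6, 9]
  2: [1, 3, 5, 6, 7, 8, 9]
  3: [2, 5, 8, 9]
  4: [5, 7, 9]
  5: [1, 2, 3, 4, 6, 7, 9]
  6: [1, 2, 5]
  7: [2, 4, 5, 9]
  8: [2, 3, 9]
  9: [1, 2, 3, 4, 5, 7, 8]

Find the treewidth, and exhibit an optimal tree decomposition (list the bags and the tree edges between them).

Treewidth 3.
One such decomposition:
Bags: B1 = {1, 2, 5, 6}  B2 = {1, 2, 5, 9}  B3 = {2, 3, 5, 9}  B4 = {2, 5, 7, 9}  B5 = {2, 3, 8, 9}  B6 = {4, 5, 7, 9}
Tree: B1–B2, B2–B3, B3–B4, B3–B5, B4–B6

The largest bag has 4 vertices, giving width 3; this decomposition certifies tw(G) ≤ 3. For the lower bound, the 4 vertices {2, 3, 8, 9} are pairwise adjacent, and any tree decomposition puts a clique entirely inside one bag — forcing width ≥ 3. Combining the bounds, tw(G) = 3.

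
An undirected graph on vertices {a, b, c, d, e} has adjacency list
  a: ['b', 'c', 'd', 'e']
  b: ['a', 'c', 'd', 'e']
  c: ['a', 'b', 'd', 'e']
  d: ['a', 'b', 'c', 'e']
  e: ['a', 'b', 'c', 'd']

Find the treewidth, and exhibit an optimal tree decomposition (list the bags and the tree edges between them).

Treewidth 4.
One such decomposition:
Bags: B1 = {a, b, c, d, e}
Tree: (single bag)

A single bag containing all 5 vertices is trivially a valid decomposition of width 4. On the other hand G contains the 5-clique {a, b, c, d, e}. A clique must lie in a single bag of any decomposition, so no decomposition can have width below 4. Therefore the treewidth is 4.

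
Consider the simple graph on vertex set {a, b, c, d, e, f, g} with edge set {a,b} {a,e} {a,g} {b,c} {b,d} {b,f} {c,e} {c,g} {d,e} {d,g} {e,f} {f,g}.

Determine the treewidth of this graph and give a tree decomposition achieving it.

Every bag has size at most 4, so the width is 4 − 1 = 3 and tw(G) ≤ 3. For the lower bound: the 4 vertex sets {b,d}, {c,e}, {g}, {a} are disjoint, each induces a connected subgraph, and every pair is joined by at least one edge of G. Contracting each set to a single vertex therefore yields K_{4} as a minor, and since treewidth is minor-monotone, tw(G) ≥ tw(K_{4}) = 3. Hence tw(G) = 3 exactly.

Treewidth 3.
Bags: B1 = {b, d, e, g}  B2 = {b, c, e, g}  B3 = {a, b, e, g}  B4 = {b, e, f, g}
Tree: B1–B2, B2–B3, B3–B4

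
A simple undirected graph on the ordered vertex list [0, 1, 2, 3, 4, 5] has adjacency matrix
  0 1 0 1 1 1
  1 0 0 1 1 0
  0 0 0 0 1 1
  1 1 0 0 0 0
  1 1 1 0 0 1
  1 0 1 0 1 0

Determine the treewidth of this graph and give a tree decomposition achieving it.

The largest bag has 3 vertices, giving width 2; this decomposition certifies tw(G) ≤ 2. For the lower bound, the 3 vertices {0, 1, 3} are pairwise adjacent, and any tree decomposition puts a clique entirely inside one bag — forcing width ≥ 2. Therefore the treewidth is 2.

Treewidth 2.
One such decomposition:
Bags: B1 = {0, 1, 4}  B2 = {0, 1, 3}  B3 = {0, 4, 5}  B4 = {2, 4, 5}
Tree: B1–B2, B1–B3, B3–B4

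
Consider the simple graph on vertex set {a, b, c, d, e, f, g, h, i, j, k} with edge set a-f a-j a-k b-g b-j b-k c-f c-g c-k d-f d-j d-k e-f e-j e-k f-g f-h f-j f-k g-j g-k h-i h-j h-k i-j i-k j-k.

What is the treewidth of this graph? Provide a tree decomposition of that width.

The largest bag has 4 vertices, giving width 3; this decomposition certifies tw(G) ≤ 3. On the other hand G contains the 4-clique {d, f, j, k}. A clique must lie in a single bag of any decomposition, so no decomposition can have width below 3. Hence tw(G) = 3 exactly.

Treewidth 3.
One optimal decomposition is:
Bags: B1 = {f, g, j, k}  B2 = {e, f, j, k}  B3 = {a, f, j, k}  B4 = {f, h, j, k}  B5 = {b, g, j, k}  B6 = {d, f, j, k}  B7 = {c, f, g, k}  B8 = {h, i, j, k}
Tree: B1–B2, B2–B3, B2–B4, B1–B5, B1–B6, B1–B7, B4–B8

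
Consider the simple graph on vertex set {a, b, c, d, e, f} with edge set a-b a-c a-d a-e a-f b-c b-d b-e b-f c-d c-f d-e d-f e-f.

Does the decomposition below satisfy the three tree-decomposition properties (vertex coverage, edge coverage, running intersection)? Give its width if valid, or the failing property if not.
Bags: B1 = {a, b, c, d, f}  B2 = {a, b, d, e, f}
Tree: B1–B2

Yes; width 4.

Every vertex of G appears in some bag (union = {a, b, c, d, e, f}); every edge is covered by a bag; and for each vertex v the set of bags containing v is connected in the bag tree. The decomposition is therefore valid. The largest bag has 5 vertices, so the width is 4.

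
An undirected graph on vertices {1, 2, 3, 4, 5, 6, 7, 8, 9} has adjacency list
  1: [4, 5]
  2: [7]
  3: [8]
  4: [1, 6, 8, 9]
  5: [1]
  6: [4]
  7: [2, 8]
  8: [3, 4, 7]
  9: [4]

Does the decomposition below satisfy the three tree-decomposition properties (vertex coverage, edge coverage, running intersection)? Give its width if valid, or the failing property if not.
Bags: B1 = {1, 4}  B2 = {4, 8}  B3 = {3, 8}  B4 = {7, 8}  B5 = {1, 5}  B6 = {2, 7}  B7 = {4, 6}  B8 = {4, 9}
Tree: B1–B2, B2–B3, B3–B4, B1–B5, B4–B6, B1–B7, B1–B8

Yes; width 1.

Vertex coverage: the bags together contain {1, 2, 3, 4, 5, 6, 7, 8, 9}, the full vertex set. Edge coverage: each edge of G has both endpoints in at least one bag. Running intersection: for every vertex, the bags containing it form a connected subtree. All three properties hold, so this is a valid tree decomposition of width max|bag| − 1 = 1, and hence tw(G) ≤ 1.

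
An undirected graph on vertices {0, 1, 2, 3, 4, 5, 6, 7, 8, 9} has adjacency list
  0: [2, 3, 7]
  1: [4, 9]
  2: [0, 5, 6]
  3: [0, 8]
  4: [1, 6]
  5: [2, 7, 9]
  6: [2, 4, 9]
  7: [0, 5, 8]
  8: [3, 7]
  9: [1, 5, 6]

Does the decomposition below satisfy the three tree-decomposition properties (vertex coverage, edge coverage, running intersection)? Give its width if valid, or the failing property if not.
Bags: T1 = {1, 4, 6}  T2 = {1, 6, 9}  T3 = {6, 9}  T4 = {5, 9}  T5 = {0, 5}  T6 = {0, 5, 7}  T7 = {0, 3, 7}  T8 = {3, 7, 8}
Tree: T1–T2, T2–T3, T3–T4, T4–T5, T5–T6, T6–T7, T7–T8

A tree decomposition must satisfy three properties: every vertex lies in some bag; for every edge, both endpoints lie together in some bag; and for every vertex, the bags containing it form a connected subtree. Here vertex 2 appears in no bag, so the decomposition is invalid.

No — vertex 2 appears in no bag.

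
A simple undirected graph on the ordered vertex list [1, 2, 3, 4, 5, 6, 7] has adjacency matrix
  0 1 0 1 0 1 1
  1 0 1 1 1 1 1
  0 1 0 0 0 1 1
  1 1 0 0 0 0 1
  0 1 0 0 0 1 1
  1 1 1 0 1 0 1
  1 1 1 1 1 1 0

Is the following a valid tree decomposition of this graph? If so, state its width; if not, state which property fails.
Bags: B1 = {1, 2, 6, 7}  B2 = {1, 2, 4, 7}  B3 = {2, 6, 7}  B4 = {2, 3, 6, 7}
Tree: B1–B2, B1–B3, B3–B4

No — vertex 5 appears in no bag.

A tree decomposition must satisfy three properties: every vertex lies in some bag; for every edge, both endpoints lie together in some bag; and for every vertex, the bags containing it form a connected subtree. Here vertex 5 appears in no bag, so the decomposition is invalid.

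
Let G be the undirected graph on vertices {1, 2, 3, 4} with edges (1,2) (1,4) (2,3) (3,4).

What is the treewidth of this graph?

A width-2 tree decomposition is:
Bags: B1 = {1, 3, 4}  B2 = {1, 2, 3}
Tree: B1–B2
Each bag holds 3 vertices, so the decomposition has width 2, which upper-bounds the treewidth. Since 3–4–1–2–3 is a cycle in G, G is not acyclic. Forests are exactly the graphs of treewidth ≤ 1, so tw(G) ≥ 2. Hence tw(G) = 2 exactly.

2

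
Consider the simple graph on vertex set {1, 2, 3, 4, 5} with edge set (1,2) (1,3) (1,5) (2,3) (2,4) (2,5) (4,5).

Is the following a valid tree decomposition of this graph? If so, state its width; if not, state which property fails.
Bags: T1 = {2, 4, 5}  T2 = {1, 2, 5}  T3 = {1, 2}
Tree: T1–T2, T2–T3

No — vertex 3 appears in no bag.

A tree decomposition must satisfy three properties: every vertex lies in some bag; for every edge, both endpoints lie together in some bag; and for every vertex, the bags containing it form a connected subtree. Here vertex 3 appears in no bag, so the decomposition is invalid.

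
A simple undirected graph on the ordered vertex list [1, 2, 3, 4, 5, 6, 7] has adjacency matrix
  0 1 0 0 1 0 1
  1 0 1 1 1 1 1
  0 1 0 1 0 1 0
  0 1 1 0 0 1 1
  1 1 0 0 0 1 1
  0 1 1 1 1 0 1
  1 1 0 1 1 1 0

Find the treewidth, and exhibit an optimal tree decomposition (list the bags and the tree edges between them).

Treewidth 3.
Bags: B1 = {2, 3, 4, 6}  B2 = {2, 4, 6, 7}  B3 = {2, 5, 6, 7}  B4 = {1, 2, 5, 7}
Tree: B1–B2, B2–B3, B3–B4

The largest bag has 4 vertices, giving width 3; this decomposition certifies tw(G) ≤ 3. Conversely, {1, 2, 5, 7} is a clique of size 4, and the vertices of any clique must share a bag in every tree decomposition; so some bag has ≥ 4 vertices and tw(G) ≥ 3. The upper and lower bounds meet at 3, so that is the treewidth.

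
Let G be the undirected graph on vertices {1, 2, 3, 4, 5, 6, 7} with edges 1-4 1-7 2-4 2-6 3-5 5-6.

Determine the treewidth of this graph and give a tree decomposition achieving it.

Every bag has size at most 2, so the width is 2 − 1 = 1 and tw(G) ≤ 1. Since G has at least one edge (e.g. 7–1), it is not an edgeless graph, so tw(G) ≥ 1. Hence tw(G) = 1 exactly.

Treewidth 1.
Bags: B1 = {1, 7}  B2 = {1, 4}  B3 = {2, 4}  B4 = {2, 6}  B5 = {5, 6}  B6 = {3, 5}
Tree: B1–B2, B2–B3, B3–B4, B4–B5, B5–B6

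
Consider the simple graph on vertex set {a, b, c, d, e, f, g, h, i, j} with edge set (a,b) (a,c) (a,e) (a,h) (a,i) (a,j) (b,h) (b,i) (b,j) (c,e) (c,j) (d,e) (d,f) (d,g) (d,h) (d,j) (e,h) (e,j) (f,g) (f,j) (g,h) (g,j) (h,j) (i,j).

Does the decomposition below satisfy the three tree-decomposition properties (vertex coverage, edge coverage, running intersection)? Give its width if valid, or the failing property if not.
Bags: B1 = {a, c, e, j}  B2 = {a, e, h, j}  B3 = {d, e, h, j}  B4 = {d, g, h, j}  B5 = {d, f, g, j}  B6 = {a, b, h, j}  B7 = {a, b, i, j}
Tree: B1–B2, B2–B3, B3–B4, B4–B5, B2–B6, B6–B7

Yes; width 3.

Checking the three conditions: (i) the bags cover all of {a, b, c, d, e, f, g, h, i, j}; (ii) for each edge, some bag contains both endpoints; (iii) the bags containing any fixed vertex form a subtree. All hold, so the decomposition is valid with width 4 − 1 = 3.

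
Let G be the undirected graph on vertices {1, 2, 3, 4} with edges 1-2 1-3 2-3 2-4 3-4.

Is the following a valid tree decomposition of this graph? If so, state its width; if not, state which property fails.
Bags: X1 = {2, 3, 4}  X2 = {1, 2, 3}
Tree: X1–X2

Vertex coverage: the bags together contain {1, 2, 3, 4}, the full vertex set. Edge coverage: each edge of G has both endpoints in at least one bag. Running intersection: for every vertex, the bags containing it form a connected subtree. All three properties hold, so this is a valid tree decomposition of width max|bag| − 1 = 2, and hence tw(G) ≤ 2.

Yes; width 2.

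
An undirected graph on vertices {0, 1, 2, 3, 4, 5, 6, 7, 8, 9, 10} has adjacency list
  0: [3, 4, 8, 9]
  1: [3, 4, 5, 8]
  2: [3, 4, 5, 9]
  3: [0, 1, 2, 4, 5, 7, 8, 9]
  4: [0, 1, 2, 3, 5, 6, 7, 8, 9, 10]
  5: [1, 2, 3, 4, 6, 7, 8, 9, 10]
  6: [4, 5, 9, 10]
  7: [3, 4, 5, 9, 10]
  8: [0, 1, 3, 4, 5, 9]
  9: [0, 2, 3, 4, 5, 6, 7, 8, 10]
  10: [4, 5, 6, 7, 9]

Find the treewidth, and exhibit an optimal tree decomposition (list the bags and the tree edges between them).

Treewidth 4.
Bags: B1 = {3, 4, 5, 8, 9}  B2 = {3, 4, 5, 7, 9}  B3 = {0, 3, 4, 8, 9}  B4 = {4, 5, 7, 9, 10}  B5 = {1, 3, 4, 5, 8}  B6 = {4, 5, 6, 9, 10}  B7 = {2, 3, 4, 5, 9}
Tree: B1–B2, B1–B3, B2–B4, B1–B5, B4–B6, B1–B7

The largest bag has 5 vertices, giving width 4; this decomposition certifies tw(G) ≤ 4. For the lower bound, the 5 vertices {0, 3, 4, 8, 9} are pairwise adjacent, and any tree decomposition puts a clique entirely inside one bag — forcing width ≥ 4. Hence tw(G) = 4 exactly.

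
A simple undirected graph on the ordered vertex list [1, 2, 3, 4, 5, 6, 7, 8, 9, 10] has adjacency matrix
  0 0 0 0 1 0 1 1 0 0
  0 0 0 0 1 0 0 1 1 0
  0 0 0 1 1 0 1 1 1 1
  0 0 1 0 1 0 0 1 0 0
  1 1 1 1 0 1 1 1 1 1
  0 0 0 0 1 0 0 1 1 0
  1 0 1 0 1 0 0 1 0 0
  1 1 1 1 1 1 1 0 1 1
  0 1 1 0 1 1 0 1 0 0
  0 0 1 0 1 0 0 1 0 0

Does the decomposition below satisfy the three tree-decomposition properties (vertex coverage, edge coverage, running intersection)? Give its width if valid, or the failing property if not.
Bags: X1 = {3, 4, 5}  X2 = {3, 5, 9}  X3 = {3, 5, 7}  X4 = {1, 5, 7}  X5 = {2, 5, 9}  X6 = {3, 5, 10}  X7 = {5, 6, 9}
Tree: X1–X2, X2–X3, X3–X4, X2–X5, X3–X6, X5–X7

No — vertex 8 appears in no bag.

A tree decomposition must satisfy three properties: every vertex lies in some bag; for every edge, both endpoints lie together in some bag; and for every vertex, the bags containing it form a connected subtree. Here vertex 8 appears in no bag, so the decomposition is invalid.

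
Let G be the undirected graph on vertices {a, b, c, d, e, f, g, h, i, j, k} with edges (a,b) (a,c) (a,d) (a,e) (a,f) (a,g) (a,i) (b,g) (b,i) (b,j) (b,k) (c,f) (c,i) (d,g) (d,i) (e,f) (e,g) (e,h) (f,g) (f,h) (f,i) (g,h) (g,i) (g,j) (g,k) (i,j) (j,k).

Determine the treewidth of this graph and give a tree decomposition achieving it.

Treewidth 3.
One such decomposition:
Bags: B1 = {a, f, g, i}  B2 = {a, c, f, i}  B3 = {a, e, f, g}  B4 = {a, d, g, i}  B5 = {a, b, g, i}  B6 = {e, f, g, h}  B7 = {b, g, i, j}  B8 = {b, g, j, k}
Tree: B1–B2, B1–B3, B1–B4, B4–B5, B3–B6, B5–B7, B7–B8

Every bag has size at most 4, so the width is 4 − 1 = 3 and tw(G) ≤ 3. Conversely, {e, f, g, h} is a clique of size 4, and the vertices of any clique must share a bag in every tree decomposition; so some bag has ≥ 4 vertices and tw(G) ≥ 3. The upper and lower bounds meet at 3, so that is the treewidth.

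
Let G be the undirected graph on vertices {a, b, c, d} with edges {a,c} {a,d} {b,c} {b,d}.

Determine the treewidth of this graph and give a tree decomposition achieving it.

Treewidth 2.
One such decomposition:
Bags: B1 = {a, b, c}  B2 = {a, b, d}
Tree: B1–B2

Every bag has size at most 3, so the width is 3 − 1 = 2 and tw(G) ≤ 2. For the lower bound, G contains the cycle b–c–a–d–b, so G is not a forest; only forests have treewidth ≤ 1, hence tw(G) ≥ 2. The upper and lower bounds meet at 2, so that is the treewidth.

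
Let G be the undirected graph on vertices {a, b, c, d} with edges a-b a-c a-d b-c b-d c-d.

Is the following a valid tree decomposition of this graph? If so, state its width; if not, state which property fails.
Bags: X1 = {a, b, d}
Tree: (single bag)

No — vertex c appears in no bag.

A tree decomposition must satisfy three properties: every vertex lies in some bag; for every edge, both endpoints lie together in some bag; and for every vertex, the bags containing it form a connected subtree. Here vertex c appears in no bag, so the decomposition is invalid.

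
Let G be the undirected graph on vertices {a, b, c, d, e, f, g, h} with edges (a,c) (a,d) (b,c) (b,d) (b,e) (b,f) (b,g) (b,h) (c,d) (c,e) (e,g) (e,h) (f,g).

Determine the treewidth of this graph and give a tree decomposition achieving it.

Treewidth 2.
Bags: B1 = {b, e, g}  B2 = {b, c, e}  B3 = {b, c, d}  B4 = {a, c, d}  B5 = {b, e, h}  B6 = {b, f, g}
Tree: B1–B2, B2–B3, B3–B4, B1–B5, B1–B6

Each bag holds 3 vertices, so the decomposition has width 2, which upper-bounds the treewidth. Conversely, {a, c, d} is a clique of size 3, and the vertices of any clique must share a bag in every tree decomposition; so some bag has ≥ 3 vertices and tw(G) ≥ 2. Therefore the treewidth is 2.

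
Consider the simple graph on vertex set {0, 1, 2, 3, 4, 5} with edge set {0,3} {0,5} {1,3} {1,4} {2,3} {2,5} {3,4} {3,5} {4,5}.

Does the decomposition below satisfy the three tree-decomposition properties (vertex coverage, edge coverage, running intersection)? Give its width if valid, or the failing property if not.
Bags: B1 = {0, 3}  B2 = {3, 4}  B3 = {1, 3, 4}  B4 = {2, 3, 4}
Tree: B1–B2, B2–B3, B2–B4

A tree decomposition must satisfy three properties: every vertex lies in some bag; for every edge, both endpoints lie together in some bag; and for every vertex, the bags containing it form a connected subtree. Here vertex 5 appears in no bag, so the decomposition is invalid.

No — vertex 5 appears in no bag.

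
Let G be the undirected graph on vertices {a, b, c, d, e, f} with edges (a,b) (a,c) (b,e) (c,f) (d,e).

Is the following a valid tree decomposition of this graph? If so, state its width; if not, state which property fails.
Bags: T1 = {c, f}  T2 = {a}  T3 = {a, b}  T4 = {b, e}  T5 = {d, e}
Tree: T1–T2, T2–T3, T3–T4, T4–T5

A tree decomposition must satisfy three properties: every vertex lies in some bag; for every edge, both endpoints lie together in some bag; and for every vertex, the bags containing it form a connected subtree. Here edge (c,a) lies in no bag, so the decomposition is invalid.

No — edge (c,a) lies in no bag.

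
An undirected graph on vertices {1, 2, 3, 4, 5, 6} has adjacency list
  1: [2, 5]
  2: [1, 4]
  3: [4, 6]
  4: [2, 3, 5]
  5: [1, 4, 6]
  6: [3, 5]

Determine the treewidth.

2

A width-2 tree decomposition is:
Bags: B1 = {3, 4, 6}  B2 = {4, 5, 6}  B3 = {2, 4, 5}  B4 = {1, 2, 5}
Tree: B1–B2, B2–B3, B3–B4
Every bag has size at most 3, so the width is 3 − 1 = 2 and tw(G) ≤ 2. The edges 3–6–5–4–3 form a cycle, so G is not a tree and its treewidth is at least 2. The upper and lower bounds meet at 2, so that is the treewidth.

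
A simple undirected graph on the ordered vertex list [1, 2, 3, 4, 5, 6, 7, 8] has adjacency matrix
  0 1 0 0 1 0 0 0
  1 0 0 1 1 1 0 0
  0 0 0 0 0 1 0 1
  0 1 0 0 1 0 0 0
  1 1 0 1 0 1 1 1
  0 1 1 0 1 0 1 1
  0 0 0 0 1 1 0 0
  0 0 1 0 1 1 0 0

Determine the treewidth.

A width-2 tree decomposition is:
Bags: B1 = {5, 6, 8}  B2 = {2, 5, 6}  B3 = {5, 6, 7}  B4 = {3, 6, 8}  B5 = {1, 2, 5}  B6 = {2, 4, 5}
Tree: B1–B2, B2–B3, B1–B4, B2–B5, B2–B6
Every bag has size at most 3, so the width is 3 − 1 = 2 and tw(G) ≤ 2. Conversely, {3, 6, 8} is a clique of size 3, and the vertices of any clique must share a bag in every tree decomposition; so some bag has ≥ 3 vertices and tw(G) ≥ 2. Combining the bounds, tw(G) = 2.

2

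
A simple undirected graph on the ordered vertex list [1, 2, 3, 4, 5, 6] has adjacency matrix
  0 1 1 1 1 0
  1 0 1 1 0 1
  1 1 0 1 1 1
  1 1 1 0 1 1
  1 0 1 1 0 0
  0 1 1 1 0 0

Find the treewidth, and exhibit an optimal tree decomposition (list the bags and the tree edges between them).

Treewidth 3.
One such decomposition:
Bags: B1 = {1, 3, 4, 5}  B2 = {1, 2, 3, 4}  B3 = {2, 3, 4, 6}
Tree: B1–B2, B2–B3

The largest bag has 4 vertices, giving width 3; this decomposition certifies tw(G) ≤ 3. For the lower bound, the 4 vertices {1, 2, 3, 4} are pairwise adjacent, and any tree decomposition puts a clique entirely inside one bag — forcing width ≥ 3. Combining the bounds, tw(G) = 3.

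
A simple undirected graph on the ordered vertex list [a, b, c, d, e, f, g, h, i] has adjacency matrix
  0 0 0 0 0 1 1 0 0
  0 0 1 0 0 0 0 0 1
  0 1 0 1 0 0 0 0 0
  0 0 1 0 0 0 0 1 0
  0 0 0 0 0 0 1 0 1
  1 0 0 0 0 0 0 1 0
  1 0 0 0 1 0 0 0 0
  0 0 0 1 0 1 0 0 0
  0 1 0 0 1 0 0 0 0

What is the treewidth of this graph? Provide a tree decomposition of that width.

Treewidth 2.
One such decomposition:
Bags: B1 = {a, f, h}  B2 = {a, g, h}  B3 = {e, g, h}  B4 = {e, h, i}  B5 = {b, h, i}  B6 = {b, c, h}  B7 = {c, d, h}
Tree: B1–B2, B2–B3, B3–B4, B4–B5, B5–B6, B6–B7

Each bag holds 3 vertices, so the decomposition has width 2, which upper-bounds the treewidth. The edges h–f–a–g–e–i–b–c–d–h form a cycle, so G is not a tree and its treewidth is at least 2. Therefore the treewidth is 2.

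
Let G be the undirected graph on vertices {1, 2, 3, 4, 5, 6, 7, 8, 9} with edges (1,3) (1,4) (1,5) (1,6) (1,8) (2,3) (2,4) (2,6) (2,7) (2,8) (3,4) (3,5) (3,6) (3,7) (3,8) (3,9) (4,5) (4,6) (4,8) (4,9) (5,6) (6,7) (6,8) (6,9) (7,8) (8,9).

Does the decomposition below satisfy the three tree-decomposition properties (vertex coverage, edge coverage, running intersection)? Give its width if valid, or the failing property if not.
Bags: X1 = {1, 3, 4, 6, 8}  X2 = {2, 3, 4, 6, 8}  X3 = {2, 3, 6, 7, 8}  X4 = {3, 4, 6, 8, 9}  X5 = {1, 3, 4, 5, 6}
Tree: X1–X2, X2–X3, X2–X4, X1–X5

Checking the three conditions: (i) the bags cover all of {1, 2, 3, 4, 5, 6, 7, 8, 9}; (ii) for each edge, some bag contains both endpoints; (iii) the bags containing any fixed vertex form a subtree. All hold, so the decomposition is valid with width 5 − 1 = 4.

Yes; width 4.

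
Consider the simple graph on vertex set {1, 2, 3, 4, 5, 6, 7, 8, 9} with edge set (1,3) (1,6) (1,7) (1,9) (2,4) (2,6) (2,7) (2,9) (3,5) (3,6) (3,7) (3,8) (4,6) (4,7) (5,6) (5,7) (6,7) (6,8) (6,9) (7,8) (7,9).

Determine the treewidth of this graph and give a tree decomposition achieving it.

Treewidth 3.
Bags: B1 = {2, 6, 7, 9}  B2 = {2, 4, 6, 7}  B3 = {1, 6, 7, 9}  B4 = {1, 3, 6, 7}  B5 = {3, 6, 7, 8}  B6 = {3, 5, 6, 7}
Tree: B1–B2, B1–B3, B3–B4, B4–B5, B4–B6

Each bag holds 4 vertices, so the decomposition has width 3, which upper-bounds the treewidth. For the lower bound, the 4 vertices {1, 6, 7, 9} are pairwise adjacent, and any tree decomposition puts a clique entirely inside one bag — forcing width ≥ 3. The upper and lower bounds meet at 3, so that is the treewidth.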